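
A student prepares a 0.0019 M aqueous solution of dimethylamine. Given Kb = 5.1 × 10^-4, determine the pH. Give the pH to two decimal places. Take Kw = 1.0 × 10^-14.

(CH3)2NH + H2O ⇌ (CH3)2NH2+ + OH-
Kb = x²/(0.0019 − x) = 5.1 × 10^-4
Here C₀/Kb ≈ 3.73, so the small-x approximation fails. Use the quadratic:
x = [−0.00051 + √(0.00051² + 3.88e-06)]/2 = 7.62 × 10^-4 M
pOH = 3.12, so pH = 14.00 − pOH = 10.88

pH = 10.88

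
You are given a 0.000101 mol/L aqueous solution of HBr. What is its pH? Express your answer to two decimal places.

HBr is a strong acid and dissociates completely, so [H+] = 0.000101 M.
pH = -log(0.000101) = 4.00

pH = 4.00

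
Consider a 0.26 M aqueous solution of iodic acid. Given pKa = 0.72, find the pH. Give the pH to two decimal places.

pH = 0.83

HIO3 ⇌ IO3- + H+
Ka = 10^(−0.72) = 1.91 × 10^-1
Ka = [H+]²/(0.26 − [H+]) = 1.91 × 10^-1
The 5% rule fails; solving [H+]² + Ka·[H+] − Ka·C₀ = 0 exactly:
[H+] = (−Ka + √(Ka² + 4·Ka·C₀))/2 = 1.47 × 10^-1 M
pH = −log[H+] = −log(1.47 × 10^-1) = 0.83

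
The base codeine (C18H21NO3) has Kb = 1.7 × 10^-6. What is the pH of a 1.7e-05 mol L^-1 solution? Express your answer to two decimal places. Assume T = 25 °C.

pH = 8.66

C18H21NO3 + H2O ⇌ C18H22NO3+ + OH-
Let x = [OH-] at equilibrium. Kb = x²/(1.7e-05 − x).
x is not negligible relative to C₀; solve x² + 1.7e-06·x − 2.89e-11 = 0.
x = (−Kb + √(Kb² + 4·Kb·C₀))/2 = 4.59 × 10^-6 M
pOH = 5.34, so pH = 14.00 − pOH = 8.66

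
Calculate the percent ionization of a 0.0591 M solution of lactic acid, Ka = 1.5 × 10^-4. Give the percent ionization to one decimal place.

CH3CH(OH)COOH ⇌ CH3CH(OH)COO- + H+; let x = [H+] at equilibrium.
Ka = x²/(C₀ − x); solving the quadratic gives x = 2.90 × 10^-3 M.
% ionization = x/C₀ × 100% = 2.90 × 10^-3/0.0591 × 100% = 4.9%

4.9%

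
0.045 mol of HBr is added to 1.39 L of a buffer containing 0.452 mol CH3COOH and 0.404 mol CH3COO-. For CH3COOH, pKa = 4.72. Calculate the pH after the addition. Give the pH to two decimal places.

After neutralization: n(CH3COOH) = 0.497 mol, n(CH3COO-) = 0.359 mol.
pH = pKa + log(n_CH3COO-/n_CH3COOH) = 4.72 + log(0.359/0.497) = 4.72 + (-0.141)

pH = 4.58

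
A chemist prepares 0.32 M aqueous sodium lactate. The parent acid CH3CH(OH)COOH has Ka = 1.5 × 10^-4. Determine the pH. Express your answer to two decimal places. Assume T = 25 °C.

pH = 8.66

CH3CH(OH)COO- is the conjugate base of the weak acid CH3CH(OH)COOH.
Kb = Kw/Ka = 1.0×10^-14 / 1.5 × 10^-4 = 6.67 × 10^-11
From the ICE table, Kb = x²/(0.32 − x) = 6.67 × 10^-11.
Neglecting x in the denominator: x = √(6.67 × 10^-11 × 0.32) = 4.62 × 10^-6 M
Check: 0.0014% ionized — well under 5%, approximation valid.
pOH = −log(4.62 × 10^-6) = 5.34; pH = 14.00 − 5.34 = 8.66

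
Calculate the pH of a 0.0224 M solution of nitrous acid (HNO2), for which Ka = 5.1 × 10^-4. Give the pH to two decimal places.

HNO2 ⇌ NO2- + H+
From the ICE table, Ka = x²/(0.0224 − x) = 5.1 × 10^-4.
x is not negligible relative to C₀; solve x² + 0.00051·x − 1.14e-05 = 0.
x = [−0.00051 + √(0.00051² + 4.57e-05)]/2 = 3.13 × 10^-3 M
pH = −log(3.13 × 10^-3) = 2.50

pH = 2.50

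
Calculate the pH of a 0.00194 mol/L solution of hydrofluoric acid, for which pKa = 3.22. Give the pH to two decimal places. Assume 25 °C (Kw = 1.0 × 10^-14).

pH = 3.09

HF ⇌ F- + H+
Ka = 10^(−3.22) = 6.03 × 10^-4
Let x = [H+] at equilibrium. Ka = x²/(0.00194 − x).
The 5% rule fails; solving x² + Ka·x − Ka·C₀ = 0 exactly:
x = (−Ka + √(Ka² + 4·Ka·C₀))/2 = 8.21 × 10^-4 M
pH = −log(8.21 × 10^-4) = 3.09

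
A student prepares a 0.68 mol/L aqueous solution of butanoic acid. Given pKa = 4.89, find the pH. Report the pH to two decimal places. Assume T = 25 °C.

pH = 2.53

CH3(CH2)2COOH ⇌ CH3(CH2)2COO- + H+
Ka = 10^(−4.89) = 1.29 × 10^-5
From the ICE table, Ka = x²/(0.68 − x) = 1.29 × 10^-5.
Assume x ≪ 0.68: x ≈ √(1.29 × 10^-5 × 0.68) = 2.96 × 10^-3 M
pH = −log[H+] = −log(2.96 × 10^-3) = 2.53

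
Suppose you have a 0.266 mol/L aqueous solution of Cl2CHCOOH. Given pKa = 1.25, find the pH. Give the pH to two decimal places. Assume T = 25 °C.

pH = 1.01

Cl2CHCOOH ⇌ Cl2CHCOO- + H+
Ka = 10^(−1.25) = 5.62 × 10^-2
From the ICE table, Ka = [H+]²/(0.266 − [H+]) = 5.62 × 10^-2.
Here C₀/Ka ≈ 4.73, so the small-[H+] approximation fails. Use the quadratic:
[H+] = [−0.0562 + √(0.0562² + 0.0598)]/2 = 9.74 × 10^-2 M
pH = −log(9.74 × 10^-2) = 1.01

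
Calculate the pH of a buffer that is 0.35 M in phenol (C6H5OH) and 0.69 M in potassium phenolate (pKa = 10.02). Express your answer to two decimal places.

pH = 10.31

Henderson–Hasselbalch: pH = pKa + log([C6H5O-]/[C6H5OH]) = 10.02 + log(0.69/0.35)
pH = 10.02 + (+0.295) = 10.31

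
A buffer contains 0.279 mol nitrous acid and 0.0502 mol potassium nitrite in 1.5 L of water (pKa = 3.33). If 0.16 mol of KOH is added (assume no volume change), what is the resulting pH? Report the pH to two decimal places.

OH- converts HNO2 to NO2-: HNO2 → 0.119 mol, NO2- → 0.21 mol.
Henderson–Hasselbalch with mole ratio 0.21/0.119: pH = 3.33 + (+0.247)

pH = 3.58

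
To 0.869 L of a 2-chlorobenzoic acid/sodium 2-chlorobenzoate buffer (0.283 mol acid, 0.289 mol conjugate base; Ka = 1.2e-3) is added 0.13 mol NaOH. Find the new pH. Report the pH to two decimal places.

After neutralization: n(ClC6H4COOH) = 0.153 mol, n(ClC6H4COO-) = 0.419 mol.
pKa = −log(1.2 × 10^-3) = 2.921
Henderson–Hasselbalch with mole ratio 0.419/0.153: pH = 2.921 + (+0.438)

pH = 3.36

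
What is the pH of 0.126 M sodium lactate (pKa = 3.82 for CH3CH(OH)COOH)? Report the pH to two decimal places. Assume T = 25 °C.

pH = 8.46

CH3CH(OH)COO- is the conjugate base of the weak acid CH3CH(OH)COOH.
Ka = 10^(−3.82) = 1.51 × 10^-4
Kb = Kw/Ka = 1.0×10^-14 / 1.51 × 10^-4 = 6.62 × 10^-11
From the ICE table, Kb = [OH-]²/(0.126 − [OH-]) = 6.62 × 10^-11.
Assume [OH-] ≪ 0.126: [OH-] ≈ √(6.62 × 10^-11 × 0.126) = 2.89 × 10^-6 M
([OH-]/C₀ = 0.0023% < 5%, so the approximation holds.)
pOH = −log(2.89 × 10^-6) = 5.54; pH = 14.00 − 5.54 = 8.46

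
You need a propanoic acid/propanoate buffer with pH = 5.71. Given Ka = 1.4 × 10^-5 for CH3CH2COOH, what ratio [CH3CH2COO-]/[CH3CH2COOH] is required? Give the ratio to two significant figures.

pKa = -log(1.4 × 10^-5) = 4.854
pH = pKa + log(r) ⇒ log(r) = 5.71 − 4.854 = +0.856
r = [CH3CH2COO-]/[CH3CH2COOH] = 10^(+0.856) = 7.18

ratio = 7.2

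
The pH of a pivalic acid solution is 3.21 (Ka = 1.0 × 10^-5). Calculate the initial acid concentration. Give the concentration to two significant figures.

C₀ = 3.9 × 10^-2 M

[H+] = 10^(-3.21) = 6.17 × 10^-4 M = x
Ka = x²/(C₀ − x) ⇒ C₀ = x + x²/Ka
C₀ = 6.17 × 10^-4 + (6.17 × 10^-4)²/(1.0 × 10^-5) = 3.87 × 10^-2 M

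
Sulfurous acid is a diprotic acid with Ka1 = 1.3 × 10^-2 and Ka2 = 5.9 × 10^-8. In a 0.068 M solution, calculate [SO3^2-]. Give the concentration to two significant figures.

First ionization gives [H+] ≈ [HSO3-] = 2.39 × 10^-2 M.
Second step: Ka2 = [H+][SO3^2-]/[HSO3-] ≈ [SO3^2-] (since [H+] ≈ [HSO3-]).
So [SO3^2-] ≈ Ka2.

5.9 × 10^-8 M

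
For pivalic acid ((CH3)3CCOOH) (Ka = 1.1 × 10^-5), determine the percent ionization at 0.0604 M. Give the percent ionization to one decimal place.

1.3%

(CH3)3CCOOH ⇌ (CH3)3CCOO- + H+; let x = [H+] at equilibrium.
x ≈ √(Ka·C₀) = √(1.1 × 10^-5 × 0.0604) = 8.15 × 10^-4 M
Fraction ionized = 8.15 × 10^-4 / 0.0604 = 0.0135 → 1.3%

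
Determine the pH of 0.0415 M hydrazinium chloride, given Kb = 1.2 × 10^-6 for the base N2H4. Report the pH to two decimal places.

pH = 4.73

N2H5+ is the conjugate acid of the weak base N2H4.
Ka = Kw/Kb = 1.0×10^-14 / 1.2 × 10^-6 = 8.33 × 10^-9
Ka = x²/(0.0415 − x) = 8.33 × 10^-9
Assume x ≪ 0.0415: x ≈ √(8.33 × 10^-9 × 0.0415) = 1.86 × 10^-5 M
pH = −log[H+] = −log(1.86 × 10^-5) = 4.73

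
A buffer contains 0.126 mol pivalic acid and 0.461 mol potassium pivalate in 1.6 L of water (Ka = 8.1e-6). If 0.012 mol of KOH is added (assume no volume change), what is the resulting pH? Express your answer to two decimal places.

pH = 5.71

OH- converts (CH3)3CCOOH to (CH3)3CCOO-: (CH3)3CCOOH → 0.114 mol, (CH3)3CCOO- → 0.473 mol.
pKa = −log(8.1 × 10^-6) = 5.092
pH = pKa + log([A⁻]/[HA]) = 5.092 + log(0.473/0.114) = 5.092 +0.618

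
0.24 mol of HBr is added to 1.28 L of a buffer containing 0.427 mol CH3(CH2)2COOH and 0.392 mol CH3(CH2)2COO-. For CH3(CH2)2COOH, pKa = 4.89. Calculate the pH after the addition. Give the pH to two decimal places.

pH = 4.25

After neutralization: n(CH3(CH2)2COOH) = 0.667 mol, n(CH3(CH2)2COO-) = 0.152 mol.
pH = pKa + log(n_CH3(CH2)2COO-/n_CH3(CH2)2COOH) = 4.89 + log(0.152/0.667) = 4.89 + (-0.642)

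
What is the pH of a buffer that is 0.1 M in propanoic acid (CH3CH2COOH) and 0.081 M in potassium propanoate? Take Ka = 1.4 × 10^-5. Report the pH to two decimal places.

pH = 4.76

pKa = −log(1.4 × 10^-5) = 4.854
Henderson–Hasselbalch: pH = pKa + log([CH3CH2COO-]/[CH3CH2COOH]) = 4.854 + log(0.081/0.1)
pH = 4.854 + (-0.092) = 4.76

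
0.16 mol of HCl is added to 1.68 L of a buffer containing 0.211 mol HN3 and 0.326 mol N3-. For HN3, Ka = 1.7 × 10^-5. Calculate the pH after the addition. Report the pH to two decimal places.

Added H+ converts N3- to HN3: HN3 → 0.371 mol, N3- → 0.166 mol.
pKa = −log(1.7 × 10^-5) = 4.770
pH = pKa + log([A⁻]/[HA]) = 4.770 + log(0.166/0.371) = 4.770 -0.349

pH = 4.42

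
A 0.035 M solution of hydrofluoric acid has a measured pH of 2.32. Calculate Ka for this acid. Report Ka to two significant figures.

Ka = 7.6 × 10^-4

[H+] = 10^(-2.32) = 4.79 × 10^-3 M
At equilibrium [HA] = 0.035 − 4.79 × 10^-3 = 3.02 × 10^-2 M
Ka = [H+][A-]/[HA] = (4.79 × 10^-3)² / 3.02 × 10^-2 = 7.6 × 10^-4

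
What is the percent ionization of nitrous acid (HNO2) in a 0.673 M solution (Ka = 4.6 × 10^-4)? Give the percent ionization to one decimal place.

HNO2 ⇌ NO2- + H+; let x = [H+] at equilibrium.
x ≈ √(Ka·C₀) = √(4.6 × 10^-4 × 0.673) = 1.76 × 10^-2 M
% ionization = x/C₀ × 100% = 1.76 × 10^-2/0.673 × 100% = 2.6%

2.6%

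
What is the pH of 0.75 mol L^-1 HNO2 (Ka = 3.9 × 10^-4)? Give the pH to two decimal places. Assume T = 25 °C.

pH = 1.77

HNO2 ⇌ NO2- + H+
Let x = [H+] at equilibrium. Ka = x²/(0.75 − x).
Since Ka ≪ C₀, x ≈ √(Ka·C₀) = 1.71 × 10^-2 M.
pH = −log(1.71 × 10^-2) = 1.77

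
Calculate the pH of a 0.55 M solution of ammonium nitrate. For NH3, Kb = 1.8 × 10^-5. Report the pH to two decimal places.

pH = 4.76

NH4+ is the conjugate acid of the weak base NH3.
Ka = Kw/Kb = 1.0×10^-14 / 1.8 × 10^-5 = 5.56 × 10^-10
Let x = [H+] at equilibrium. Ka = x²/(0.55 − x).
Assume x ≪ 0.55: x ≈ √(5.56 × 10^-10 × 0.55) = 1.75 × 10^-5 M
(x/C₀ = 0.0032% < 5%, so the approximation holds.)
pH = −log(1.75 × 10^-5) = 4.76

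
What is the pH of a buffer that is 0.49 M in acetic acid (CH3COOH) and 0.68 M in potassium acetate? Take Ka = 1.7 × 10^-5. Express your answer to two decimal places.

pKa = −log(1.7 × 10^-5) = 4.770
Henderson–Hasselbalch: pH = pKa + log([CH3COO-]/[CH3COOH]) = 4.770 + log(0.68/0.49)
pH = 4.770 + (+0.142) = 4.91

pH = 4.91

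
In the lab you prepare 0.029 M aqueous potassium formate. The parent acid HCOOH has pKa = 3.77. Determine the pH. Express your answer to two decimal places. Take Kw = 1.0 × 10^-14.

HCOO- is the conjugate base of the weak acid HCOOH.
Ka = 10^(−3.77) = 1.70 × 10^-4
Kb = Kw/Ka = 1.0×10^-14 / 1.70 × 10^-4 = 5.88 × 10^-11
Kb = [OH-]²/(0.029 − [OH-]) = 5.88 × 10^-11
Neglecting [OH-] in the denominator: [OH-] = √(5.88 × 10^-11 × 0.029) = 1.31 × 10^-6 M
([OH-]/C₀ = 0.0045% < 5%, so the approximation holds.)
pOH = −log(1.31 × 10^-6) = 5.88; pH = 14.00 − 5.88 = 8.12

pH = 8.12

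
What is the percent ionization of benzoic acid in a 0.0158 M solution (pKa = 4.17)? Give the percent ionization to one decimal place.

6.3%

C6H5COOH ⇌ C6H5COO- + H+; let x = [H+] at equilibrium.
Ka = 10^(−4.17) = 6.76 × 10^-5
Ka = x²/(C₀ − x); solving the quadratic gives x = 1.00 × 10^-3 M.
% ionization = x/C₀ × 100% = 1.00 × 10^-3/0.0158 × 100% = 6.3%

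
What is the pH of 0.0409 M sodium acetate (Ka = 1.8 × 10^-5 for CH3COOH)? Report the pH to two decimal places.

CH3COO- is the conjugate base of the weak acid CH3COOH.
Kb = Kw/Ka = 1.0×10^-14 / 1.8 × 10^-5 = 5.56 × 10^-10
From the ICE table, Kb = [OH-]²/(0.0409 − [OH-]) = 5.56 × 10^-10.
Assume [OH-] ≪ 0.0409: [OH-] ≈ √(5.56 × 10^-10 × 0.0409) = 4.77 × 10^-6 M
pOH = −log(4.77 × 10^-6) = 5.32; pH = 14.00 − 5.32 = 8.68

pH = 8.68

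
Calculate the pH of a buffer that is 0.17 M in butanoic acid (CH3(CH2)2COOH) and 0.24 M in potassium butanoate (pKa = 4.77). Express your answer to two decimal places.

Using pH = pKa + log([base]/[acid]) with [base]/[acid] = 0.24/0.17:
pH = 4.77 + (+0.150) = 4.92

pH = 4.92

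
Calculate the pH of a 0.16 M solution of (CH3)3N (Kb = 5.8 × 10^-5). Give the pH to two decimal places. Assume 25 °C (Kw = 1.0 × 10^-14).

pH = 11.48

(CH3)3N + H2O ⇌ (CH3)3NH+ + OH-
From the ICE table, Kb = x²/(0.16 − x) = 5.8 × 10^-5.
Assume x ≪ 0.16: x ≈ √(5.8 × 10^-5 × 0.16) = 3.05 × 10^-3 M
pOH = 2.52, so pH = 14.00 − pOH = 11.48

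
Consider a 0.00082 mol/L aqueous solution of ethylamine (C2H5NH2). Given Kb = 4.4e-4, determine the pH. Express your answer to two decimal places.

C2H5NH2 + H2O ⇌ C2H5NH3+ + OH-
From the ICE table, Kb = [OH-]²/(0.00082 − [OH-]) = 4.4 × 10^-4.
Here C₀/Kb ≈ 1.86, so the small-[OH-] approximation fails. Use the quadratic:
[OH-] = [−0.00044 + √(0.00044² + 1.44e-06)]/2 = 4.20 × 10^-4 M
pOH = −log(4.20 × 10^-4) = 3.38; pH = 14.00 − 3.38 = 10.62

pH = 10.62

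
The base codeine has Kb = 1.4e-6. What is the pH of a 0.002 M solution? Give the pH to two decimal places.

pH = 9.72

C18H21NO3 + H2O ⇌ C18H22NO3+ + OH-
Kb = [OH-]²/(0.002 − [OH-]) = 1.4 × 10^-6
Since Kb ≪ C₀, [OH-] ≈ √(Kb·C₀) = 5.29 × 10^-5 M.
pOH = −log(5.29 × 10^-5) = 4.28; pH = 14.00 − 4.28 = 9.72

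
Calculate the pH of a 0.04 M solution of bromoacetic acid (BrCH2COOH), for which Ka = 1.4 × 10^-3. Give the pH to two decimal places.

pH = 2.17

BrCH2COOH ⇌ BrCH2COO- + H+
Let x = [H+] at equilibrium. Ka = x²/(0.04 − x).
Here C₀/Ka ≈ 28.6, so the small-x approximation fails. Use the quadratic:
x = (−Ka + √(Ka² + 4·Ka·C₀))/2 = 6.82 × 10^-3 M
pH = −log[H+] = −log(6.82 × 10^-3) = 2.17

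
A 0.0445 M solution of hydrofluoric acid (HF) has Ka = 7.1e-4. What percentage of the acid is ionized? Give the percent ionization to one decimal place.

HF ⇌ F- + H+; let x = [H+] at equilibrium.
Solve x² + 0.00071x − 3.16e-05 = 0 → x = 5.28 × 10^-3 M
% ionization = x/C₀ × 100% = 5.28 × 10^-3/0.0445 × 100% = 11.9%

11.9%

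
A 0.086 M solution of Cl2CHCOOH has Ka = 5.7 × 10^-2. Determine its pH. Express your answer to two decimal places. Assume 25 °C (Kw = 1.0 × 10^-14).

Cl2CHCOOH ⇌ Cl2CHCOO- + H+
From the ICE table, Ka = x²/(0.086 − x) = 5.7 × 10^-2.
x is not negligible relative to C₀; solve x² + 0.057·x − 0.0049 = 0.
x = (−Ka + √(Ka² + 4·Ka·C₀))/2 = 4.71 × 10^-2 M
pH = −log(4.71 × 10^-2) = 1.33

pH = 1.33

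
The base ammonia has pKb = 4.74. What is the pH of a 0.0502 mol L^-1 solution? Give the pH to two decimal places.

pH = 10.98

NH3 + H2O ⇌ NH4+ + OH-
Kb = 10^(−4.74) = 1.82 × 10^-5
Kb = x²/(0.0502 − x) = 1.82 × 10^-5
Since Kb ≪ C₀, x ≈ √(Kb·C₀) = 9.56 × 10^-4 M.
pOH = −log(9.56 × 10^-4) = 3.02; pH = 14.00 − 3.02 = 10.98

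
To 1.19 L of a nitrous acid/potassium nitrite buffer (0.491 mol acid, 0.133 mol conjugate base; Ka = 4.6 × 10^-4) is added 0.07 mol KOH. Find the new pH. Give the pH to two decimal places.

OH- converts HNO2 to NO2-: HNO2 → 0.421 mol, NO2- → 0.203 mol.
pKa = −log(4.6 × 10^-4) = 3.337
pH = pKa + log([A⁻]/[HA]) = 3.337 + log(0.203/0.421) = 3.337 -0.317

pH = 3.02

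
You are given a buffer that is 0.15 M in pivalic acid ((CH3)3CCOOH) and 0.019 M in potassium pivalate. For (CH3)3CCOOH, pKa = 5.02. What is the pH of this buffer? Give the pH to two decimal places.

pH = 4.12

pH = pKa + log([A⁻]/[HA]) = 5.02 + log(0.019/0.15)
pH = 5.02 + (-0.897) = 4.12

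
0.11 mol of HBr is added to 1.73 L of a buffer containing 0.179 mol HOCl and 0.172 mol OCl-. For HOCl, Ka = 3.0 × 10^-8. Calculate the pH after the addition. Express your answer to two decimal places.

pH = 6.85

After neutralization: n(HOCl) = 0.289 mol, n(OCl-) = 0.062 mol.
pKa = −log(3.0 × 10^-8) = 7.523
pH = pKa + log(n_OCl-/n_HOCl) = 7.523 + log(0.062/0.289) = 7.523 + (-0.669)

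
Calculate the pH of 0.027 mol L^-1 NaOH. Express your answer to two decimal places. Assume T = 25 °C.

NaOH is a strong base; [OH-] = 0.027 M.
pOH = -log(0.027) = 1.57
pH = 14.00 - 1.57 = 12.43

pH = 12.43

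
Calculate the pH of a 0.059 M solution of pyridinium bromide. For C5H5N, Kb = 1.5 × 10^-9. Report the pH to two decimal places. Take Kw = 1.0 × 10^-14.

C5H5NH+ is the conjugate acid of the weak base C5H5N.
Ka = Kw/Kb = 1.0×10^-14 / 1.5 × 10^-9 = 6.67 × 10^-6
Ka = [H+]²/(0.059 − [H+]) = 6.67 × 10^-6
Since Ka ≪ C₀, [H+] ≈ √(Ka·C₀) = 6.27 × 10^-4 M.
Check: 1.1% ionized — well under 5%, approximation valid.
pH = −log(6.27 × 10^-4) = 3.20

pH = 3.20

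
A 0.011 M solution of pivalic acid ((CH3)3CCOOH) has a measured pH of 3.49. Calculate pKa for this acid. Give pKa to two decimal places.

pKa = 5.01

[H+] = 10^(-3.49) = 3.24 × 10^-4 M
At equilibrium [HA] = 0.011 − 3.24 × 10^-4 = 1.07 × 10^-2 M
Ka = [H+][A-]/[HA] = (3.24 × 10^-4)² / 1.07 × 10^-2 = 9.81 × 10^-6
pKa = -log(9.81 × 10^-6) = 5.01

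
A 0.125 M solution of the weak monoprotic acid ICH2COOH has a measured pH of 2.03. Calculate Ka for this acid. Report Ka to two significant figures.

[H+] = 10^(-2.03) = 9.33 × 10^-3 M
At equilibrium [HA] = 0.125 − 9.33 × 10^-3 = 1.16 × 10^-1 M
Ka = [H+][A-]/[HA] = (9.33 × 10^-3)² / 1.16 × 10^-1 = 7.5 × 10^-4

Ka = 7.5 × 10^-4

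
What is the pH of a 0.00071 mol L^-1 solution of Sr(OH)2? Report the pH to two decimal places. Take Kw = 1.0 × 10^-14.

Sr(OH)2 is a strong base (each formula unit releases 2 OH-); [OH-] = 0.00142 M.
pOH = -log(0.00142) = 2.85
pH = 14.00 - 2.85 = 11.15

pH = 11.15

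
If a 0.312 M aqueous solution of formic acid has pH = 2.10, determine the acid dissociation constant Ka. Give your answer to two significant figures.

Ka = 2.1 × 10^-4

[H+] = 10^(-2.10) = 7.94 × 10^-3 M
At equilibrium [HA] = 0.312 − 7.94 × 10^-3 = 3.04 × 10^-1 M
Ka = [H+][A-]/[HA] = (7.94 × 10^-3)² / 3.04 × 10^-1 = 2.1 × 10^-4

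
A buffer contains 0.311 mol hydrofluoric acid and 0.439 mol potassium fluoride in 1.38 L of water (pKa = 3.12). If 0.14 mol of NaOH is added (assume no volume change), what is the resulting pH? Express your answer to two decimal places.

After neutralization: n(HF) = 0.171 mol, n(F-) = 0.579 mol.
Henderson–Hasselbalch with mole ratio 0.579/0.171: pH = 3.12 + (+0.530)

pH = 3.65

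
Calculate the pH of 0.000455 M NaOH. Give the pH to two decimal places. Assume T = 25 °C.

NaOH is a strong base; [OH-] = 0.000455 M.
pOH = -log(0.000455) = 3.34
pH = 14.00 - 3.34 = 10.66

pH = 10.66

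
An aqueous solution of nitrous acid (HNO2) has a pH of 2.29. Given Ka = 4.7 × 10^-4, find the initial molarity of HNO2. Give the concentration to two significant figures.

C₀ = 6.1 × 10^-2 M

[H+] = 10^(-2.29) = 5.13 × 10^-3 M = x
Ka = x²/(C₀ − x) ⇒ C₀ = x + x²/Ka
C₀ = 5.13 × 10^-3 + (5.13 × 10^-3)²/(4.7 × 10^-4) = 6.11 × 10^-2 M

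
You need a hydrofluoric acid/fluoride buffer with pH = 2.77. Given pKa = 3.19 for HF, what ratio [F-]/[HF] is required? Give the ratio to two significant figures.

pH = pKa + log(r) ⇒ log(r) = 2.77 − 3.19 = -0.42
r = [F-]/[HF] = 10^(-0.42) = 0.38

ratio = 0.38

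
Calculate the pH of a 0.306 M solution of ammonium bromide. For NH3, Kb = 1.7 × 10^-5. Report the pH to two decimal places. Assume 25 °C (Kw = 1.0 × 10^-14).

NH4+ is the conjugate acid of the weak base NH3.
Ka = Kw/Kb = 1.0×10^-14 / 1.7 × 10^-5 = 5.88 × 10^-10
Ka = [H+]²/(0.306 − [H+]) = 5.88 × 10^-10
Since Ka ≪ C₀, [H+] ≈ √(Ka·C₀) = 1.34 × 10^-5 M.
([H+]/C₀ = 0.0044% < 5%, so the approximation holds.)
pH = −log(1.34 × 10^-5) = 4.87

pH = 4.87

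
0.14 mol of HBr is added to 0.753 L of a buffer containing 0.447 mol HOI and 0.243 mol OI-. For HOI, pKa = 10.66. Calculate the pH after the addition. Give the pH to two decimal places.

Added H+ converts OI- to HOI: HOI → 0.587 mol, OI- → 0.103 mol.
pH = pKa + log(n_OI-/n_HOI) = 10.66 + log(0.103/0.587) = 10.66 + (-0.756)

pH = 9.90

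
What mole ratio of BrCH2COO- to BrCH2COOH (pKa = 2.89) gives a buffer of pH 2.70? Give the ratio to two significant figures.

pH = pKa + log(r) ⇒ log(r) = 2.70 − 2.89 = -0.19
r = [BrCH2COO-]/[BrCH2COOH] = 10^(-0.19) = 0.646

ratio = 0.65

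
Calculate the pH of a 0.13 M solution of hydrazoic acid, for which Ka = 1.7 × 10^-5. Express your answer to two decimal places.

HN3 ⇌ N3- + H+
From the ICE table, Ka = x²/(0.13 − x) = 1.7 × 10^-5.
Assume x ≪ 0.13: x ≈ √(1.7 × 10^-5 × 0.13) = 1.49 × 10^-3 M
(x/C₀ = 1.1% < 5%, so the approximation holds.)
pH = −log[H+] = −log(1.49 × 10^-3) = 2.83

pH = 2.83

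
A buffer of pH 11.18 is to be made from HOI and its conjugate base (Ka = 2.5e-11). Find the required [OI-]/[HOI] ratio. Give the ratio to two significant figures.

ratio = 3.8

pKa = -log(2.5 × 10^-11) = 10.602
pH = pKa + log(r) ⇒ log(r) = 11.18 − 10.602 = +0.578
r = [OI-]/[HOI] = 10^(+0.578) = 3.78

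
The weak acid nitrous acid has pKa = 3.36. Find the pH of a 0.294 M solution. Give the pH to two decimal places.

pH = 1.95

HNO2 ⇌ NO2- + H+
Ka = 10^(−3.36) = 4.37 × 10^-4
From the ICE table, Ka = x²/(0.294 − x) = 4.37 × 10^-4.
Assume x ≪ 0.294: x ≈ √(4.37 × 10^-4 × 0.294) = 1.13 × 10^-2 M
pH = −log[H+] = −log(1.13 × 10^-2) = 1.95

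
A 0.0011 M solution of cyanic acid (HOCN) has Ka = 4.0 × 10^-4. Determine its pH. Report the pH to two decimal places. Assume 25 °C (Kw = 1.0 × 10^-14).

HOCN ⇌ OCN- + H+
Ka = x²/(0.0011 − x) = 4.0 × 10^-4
x is not negligible relative to C₀; solve x² + 0.0004·x − 4.4e-07 = 0.
x = [−0.0004 + √(0.0004² + 1.76e-06)]/2 = 4.93 × 10^-4 M
pH = −log[H+] = −log(4.93 × 10^-4) = 3.31

pH = 3.31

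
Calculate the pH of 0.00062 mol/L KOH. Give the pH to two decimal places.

KOH is a strong base; [OH-] = 0.00062 M.
pOH = -log(0.00062) = 3.21
pH = 14.00 - 3.21 = 10.79

pH = 10.79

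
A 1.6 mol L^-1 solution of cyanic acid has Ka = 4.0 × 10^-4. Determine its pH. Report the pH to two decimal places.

HOCN ⇌ OCN- + H+
From the ICE table, Ka = [H+]²/(1.6 − [H+]) = 4.0 × 10^-4.
Neglecting [H+] in the denominator: [H+] = √(4.0 × 10^-4 × 1.6) = 2.53 × 10^-2 M
pH = −log[H+] = −log(2.53 × 10^-2) = 1.60

pH = 1.60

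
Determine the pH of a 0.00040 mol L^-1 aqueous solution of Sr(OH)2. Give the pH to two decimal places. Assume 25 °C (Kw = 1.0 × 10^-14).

Sr(OH)2 is a strong base (each formula unit releases 2 OH-); [OH-] = 0.0008 M.
pOH = -log(0.0008) = 3.10
pH = 14.00 - 3.10 = 10.90

pH = 10.90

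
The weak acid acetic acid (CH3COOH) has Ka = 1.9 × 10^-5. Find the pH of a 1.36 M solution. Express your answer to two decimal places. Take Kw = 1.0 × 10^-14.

pH = 2.29

CH3COOH ⇌ CH3COO- + H+
From the ICE table, Ka = x²/(1.36 − x) = 1.9 × 10^-5.
Neglecting x in the denominator: x = √(1.9 × 10^-5 × 1.36) = 5.08 × 10^-3 M
(x/C₀ = 0.37% < 5%, so the approximation holds.)
pH = −log(5.08 × 10^-3) = 2.29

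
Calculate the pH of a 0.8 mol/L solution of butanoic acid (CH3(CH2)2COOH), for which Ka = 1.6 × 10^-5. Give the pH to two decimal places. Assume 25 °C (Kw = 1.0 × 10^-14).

CH3(CH2)2COOH ⇌ CH3(CH2)2COO- + H+
Ka = [H+]²/(0.8 − [H+]) = 1.6 × 10^-5
Neglecting [H+] in the denominator: [H+] = √(1.6 × 10^-5 × 0.8) = 3.58 × 10^-3 M
pH = −log(3.58 × 10^-3) = 2.45

pH = 2.45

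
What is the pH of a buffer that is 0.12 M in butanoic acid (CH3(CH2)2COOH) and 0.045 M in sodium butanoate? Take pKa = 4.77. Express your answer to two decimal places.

pH = 4.34

Henderson–Hasselbalch: pH = pKa + log([CH3(CH2)2COO-]/[CH3(CH2)2COOH]) = 4.77 + log(0.045/0.12)
pH = 4.77 + (-0.426) = 4.34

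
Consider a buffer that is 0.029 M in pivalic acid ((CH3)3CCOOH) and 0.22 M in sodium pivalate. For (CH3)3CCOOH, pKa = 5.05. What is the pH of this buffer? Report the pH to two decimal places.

Using pH = pKa + log([base]/[acid]) with [base]/[acid] = 0.22/0.029:
pH = 5.05 + (+0.880) = 5.93

pH = 5.93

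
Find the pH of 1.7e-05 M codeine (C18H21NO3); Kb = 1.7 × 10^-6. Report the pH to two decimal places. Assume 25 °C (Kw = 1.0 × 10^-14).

pH = 8.66

C18H21NO3 + H2O ⇌ C18H22NO3+ + OH-
From the ICE table, Kb = [OH-]²/(1.7e-05 − [OH-]) = 1.7 × 10^-6.
Here C₀/Kb ≈ 10, so the small-[OH-] approximation fails. Use the quadratic:
[OH-] = (−Kb + √(Kb² + 4·Kb·C₀))/2 = 4.59 × 10^-6 M
pOH = −log(4.59 × 10^-6) = 5.34; pH = 14.00 − 5.34 = 8.66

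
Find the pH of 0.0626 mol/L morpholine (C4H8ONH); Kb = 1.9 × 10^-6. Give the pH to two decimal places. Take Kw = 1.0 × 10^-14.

pH = 10.54

C4H8ONH + H2O ⇌ C4H8ONH2+ + OH-
Kb = x²/(0.0626 − x) = 1.9 × 10^-6
Assume x ≪ 0.0626: x ≈ √(1.9 × 10^-6 × 0.0626) = 3.45 × 10^-4 M
pOH = −log(3.45 × 10^-4) = 3.46; pH = 14.00 − 3.46 = 10.54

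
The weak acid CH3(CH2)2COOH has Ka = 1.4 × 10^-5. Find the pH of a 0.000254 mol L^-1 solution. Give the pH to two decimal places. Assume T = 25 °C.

pH = 4.28

CH3(CH2)2COOH ⇌ CH3(CH2)2COO- + H+
From the ICE table, Ka = x²/(0.000254 − x) = 1.4 × 10^-5.
The 5% rule fails; solving x² + Ka·x − Ka·C₀ = 0 exactly:
x = (−Ka + √(Ka² + 4·Ka·C₀))/2 = 5.30 × 10^-5 M
pH = −log[H+] = −log(5.30 × 10^-5) = 4.28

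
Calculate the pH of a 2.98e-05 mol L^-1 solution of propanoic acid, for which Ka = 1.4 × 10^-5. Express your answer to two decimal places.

CH3CH2COOH ⇌ CH3CH2COO- + H+
From the ICE table, Ka = x²/(2.98e-05 − x) = 1.4 × 10^-5.
The 5% rule fails; solving x² + Ka·x − Ka·C₀ = 0 exactly:
x = [−1.4e-05 + √(1.4e-05² + 1.67e-09)]/2 = 1.46 × 10^-5 M
pH = −log(1.46 × 10^-5) = 4.84

pH = 4.84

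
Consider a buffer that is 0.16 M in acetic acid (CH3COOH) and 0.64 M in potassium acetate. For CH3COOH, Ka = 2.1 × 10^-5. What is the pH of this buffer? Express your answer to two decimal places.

pKa = −log(2.1 × 10^-5) = 4.678
Henderson–Hasselbalch: pH = pKa + log([CH3COO-]/[CH3COOH]) = 4.678 + log(0.64/0.16)
pH = 4.678 + (+0.602) = 5.28

pH = 5.28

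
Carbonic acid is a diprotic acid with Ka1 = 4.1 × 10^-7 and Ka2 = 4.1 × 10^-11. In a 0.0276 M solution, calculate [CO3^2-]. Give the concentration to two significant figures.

4.1 × 10^-11 M

First ionization gives [H+] ≈ [HCO3-] = 1.06 × 10^-4 M.
Second step: Ka2 = [H+][CO3^2-]/[HCO3-] ≈ [CO3^2-] (since [H+] ≈ [HCO3-]).
So [CO3^2-] ≈ Ka2.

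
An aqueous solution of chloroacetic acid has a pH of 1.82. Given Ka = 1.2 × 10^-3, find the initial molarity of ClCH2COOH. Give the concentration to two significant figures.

[H+] = 10^(-1.82) = 1.51 × 10^-2 M = x
Ka = x²/(C₀ − x) ⇒ C₀ = x + x²/Ka
C₀ = 1.51 × 10^-2 + (1.51 × 10^-2)²/(1.2 × 10^-3) = 2.05 × 10^-1 M

C₀ = 2.1 × 10^-1 M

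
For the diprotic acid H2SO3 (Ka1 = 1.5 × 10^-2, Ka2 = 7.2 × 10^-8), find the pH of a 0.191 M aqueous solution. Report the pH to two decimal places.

Ka1 ≫ Ka2, so treat the first dissociation as the only significant source of H+.
Ka1 = x²/(0.191 − x) = 1.5 × 10^-2
Solving the quadratic: x = (−Ka1 + √(Ka1² + 4·Ka1·C₀))/2 = 4.65 × 10^-2 M
pH = −log(4.65 × 10^-2) = 1.33

pH = 1.33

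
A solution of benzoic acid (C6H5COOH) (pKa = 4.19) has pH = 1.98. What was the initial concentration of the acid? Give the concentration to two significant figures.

C₀ = 1.7 M

[H+] = 10^(-1.98) = 1.05 × 10^-2 M = x
Ka = 10^(−4.19) = 6.46 × 10^-5
Ka = x²/(C₀ − x) ⇒ C₀ = x + x²/Ka
C₀ = 1.05 × 10^-2 + (1.05 × 10^-2)²/(6.46 × 10^-5) = 1.72 M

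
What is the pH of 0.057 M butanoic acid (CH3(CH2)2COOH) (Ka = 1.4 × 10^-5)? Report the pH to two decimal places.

CH3(CH2)2COOH ⇌ CH3(CH2)2COO- + H+
Ka = [H+]²/(0.057 − [H+]) = 1.4 × 10^-5
Since Ka ≪ C₀, [H+] ≈ √(Ka·C₀) = 8.93 × 10^-4 M.
pH = −log[H+] = −log(8.93 × 10^-4) = 3.05

pH = 3.05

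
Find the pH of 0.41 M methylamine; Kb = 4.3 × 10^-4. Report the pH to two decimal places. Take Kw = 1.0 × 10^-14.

CH3NH2 + H2O ⇌ CH3NH3+ + OH-
Kb = [OH-]²/(0.41 − [OH-]) = 4.3 × 10^-4
Since Kb ≪ C₀, [OH-] ≈ √(Kb·C₀) = 1.33 × 10^-2 M.
([OH-]/C₀ = 3.2% < 5%, so the approximation holds.)
pOH = −log(1.33 × 10^-2) = 1.88; pH = 14.00 − 1.88 = 12.12

pH = 12.12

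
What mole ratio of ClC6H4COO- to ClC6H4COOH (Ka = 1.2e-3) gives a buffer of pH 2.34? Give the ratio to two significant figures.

ratio = 0.26

pKa = -log(1.2 × 10^-3) = 2.921
pH = pKa + log(r) ⇒ log(r) = 2.34 − 2.921 = -0.581
r = [ClC6H4COO-]/[ClC6H4COOH] = 10^(-0.581) = 0.262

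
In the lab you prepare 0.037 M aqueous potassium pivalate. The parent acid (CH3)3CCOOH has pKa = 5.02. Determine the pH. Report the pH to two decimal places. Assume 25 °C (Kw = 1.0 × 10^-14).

(CH3)3CCOO- is the conjugate base of the weak acid (CH3)3CCOOH.
Ka = 10^(−5.02) = 9.55 × 10^-6
Kb = Kw/Ka = 1.0×10^-14 / 9.55 × 10^-6 = 1.05 × 10^-9
Kb = x²/(0.037 − x) = 1.05 × 10^-9
Assume x ≪ 0.037: x ≈ √(1.05 × 10^-9 × 0.037) = 6.23 × 10^-6 M
Check: 0.017% ionized — well under 5%, approximation valid.
pOH = −log(6.23 × 10^-6) = 5.21; pH = 14.00 − 5.21 = 8.79

pH = 8.79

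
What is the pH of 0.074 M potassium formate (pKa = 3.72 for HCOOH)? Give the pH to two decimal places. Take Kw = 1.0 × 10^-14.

pH = 8.29

HCOO- is the conjugate base of the weak acid HCOOH.
Ka = 10^(−3.72) = 1.91 × 10^-4
Kb = Kw/Ka = 1.0×10^-14 / 1.91 × 10^-4 = 5.24 × 10^-11
From the ICE table, Kb = x²/(0.074 − x) = 5.24 × 10^-11.
Assume x ≪ 0.074: x ≈ √(5.24 × 10^-11 × 0.074) = 1.97 × 10^-6 M
pOH = −log(1.97 × 10^-6) = 5.71; pH = 14.00 − 5.71 = 8.29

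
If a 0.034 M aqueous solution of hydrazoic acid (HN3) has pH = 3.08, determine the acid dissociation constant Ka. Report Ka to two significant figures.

[H+] = 10^(-3.08) = 8.32 × 10^-4 M
At equilibrium [HA] = 0.034 − 8.32 × 10^-4 = 3.32 × 10^-2 M
Ka = [H+][A-]/[HA] = (8.32 × 10^-4)² / 3.32 × 10^-2 = 2.1 × 10^-5

Ka = 2.1 × 10^-5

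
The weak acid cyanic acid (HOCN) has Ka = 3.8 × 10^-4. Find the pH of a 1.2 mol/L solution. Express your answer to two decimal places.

HOCN ⇌ OCN- + H+
Ka = [H+]²/(1.2 − [H+]) = 3.8 × 10^-4
Since Ka ≪ C₀, [H+] ≈ √(Ka·C₀) = 2.14 × 10^-2 M.
pH = −log[H+] = −log(2.14 × 10^-2) = 1.67

pH = 1.67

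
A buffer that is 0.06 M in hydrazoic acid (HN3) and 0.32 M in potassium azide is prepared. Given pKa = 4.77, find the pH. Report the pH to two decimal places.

pH = 5.50

pH = pKa + log([A⁻]/[HA]) = 4.77 + log(0.32/0.06)
pH = 4.77 + (+0.727) = 5.50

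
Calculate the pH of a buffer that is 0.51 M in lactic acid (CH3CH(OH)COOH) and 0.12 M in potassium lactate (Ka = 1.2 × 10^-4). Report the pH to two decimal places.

pH = 3.29

pKa = −log(1.2 × 10^-4) = 3.921
Henderson–Hasselbalch: pH = pKa + log([CH3CH(OH)COO-]/[CH3CH(OH)COOH]) = 3.921 + log(0.12/0.51)
pH = 3.921 + (-0.628) = 3.29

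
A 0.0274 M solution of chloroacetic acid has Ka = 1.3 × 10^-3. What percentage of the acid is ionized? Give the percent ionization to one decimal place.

19.5%

ClCH2COOH ⇌ ClCH2COO- + H+; let x = [H+] at equilibrium.
Ka = x²/(C₀ − x); solving the quadratic gives x = 5.35 × 10^-3 M.
% ionization = x/C₀ × 100% = 5.35 × 10^-3/0.0274 × 100% = 19.5%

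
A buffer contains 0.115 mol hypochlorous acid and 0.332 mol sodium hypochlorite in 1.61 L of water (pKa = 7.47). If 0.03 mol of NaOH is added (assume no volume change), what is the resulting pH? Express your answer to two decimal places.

pH = 8.10

After neutralization: n(HOCl) = 0.085 mol, n(OCl-) = 0.362 mol.
Henderson–Hasselbalch with mole ratio 0.362/0.085: pH = 7.47 + (+0.629)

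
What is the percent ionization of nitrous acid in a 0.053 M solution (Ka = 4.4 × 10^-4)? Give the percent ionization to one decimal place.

HNO2 ⇌ NO2- + H+; let x = [H+] at equilibrium.
Ka = x²/(C₀ − x); solving the quadratic gives x = 4.61 × 10^-3 M.
Fraction ionized = 4.61 × 10^-3 / 0.053 = 0.0870 → 8.7%

8.7%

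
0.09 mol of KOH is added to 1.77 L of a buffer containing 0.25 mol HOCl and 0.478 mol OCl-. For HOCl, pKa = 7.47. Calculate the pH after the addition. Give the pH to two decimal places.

pH = 8.02

After neutralization: n(HOCl) = 0.16 mol, n(OCl-) = 0.568 mol.
Henderson–Hasselbalch with mole ratio 0.568/0.16: pH = 7.47 + (+0.550)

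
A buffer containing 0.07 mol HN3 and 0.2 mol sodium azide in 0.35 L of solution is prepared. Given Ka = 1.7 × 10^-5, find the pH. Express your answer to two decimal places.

pKa = −log(1.7 × 10^-5) = 4.770
Henderson–Hasselbalch: pH = pKa + log([N3-]/[HN3]) = 4.770 + log(0.2/0.07)
pH = 4.770 + (+0.456) = 5.23

pH = 5.23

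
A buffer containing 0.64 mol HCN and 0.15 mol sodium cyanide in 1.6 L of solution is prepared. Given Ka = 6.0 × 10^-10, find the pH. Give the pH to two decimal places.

pKa = −log(6.0 × 10^-10) = 9.222
Henderson–Hasselbalch: pH = pKa + log([CN-]/[HCN]) = 9.222 + log(0.15/0.64)
pH = 9.222 + (-0.630) = 8.59

pH = 8.59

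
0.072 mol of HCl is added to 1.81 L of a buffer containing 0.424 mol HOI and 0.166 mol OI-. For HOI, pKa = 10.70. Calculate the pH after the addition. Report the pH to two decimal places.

After neutralization: n(HOI) = 0.496 mol, n(OI-) = 0.094 mol.
Henderson–Hasselbalch with mole ratio 0.094/0.496: pH = 10.70 + (-0.722)

pH = 9.98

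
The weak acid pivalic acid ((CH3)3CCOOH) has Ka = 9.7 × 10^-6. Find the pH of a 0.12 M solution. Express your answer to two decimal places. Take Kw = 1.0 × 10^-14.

(CH3)3CCOOH ⇌ (CH3)3CCOO- + H+
Ka = [H+]²/(0.12 − [H+]) = 9.7 × 10^-6
Neglecting [H+] in the denominator: [H+] = √(9.7 × 10^-6 × 0.12) = 1.08 × 10^-3 M
pH = −log(1.08 × 10^-3) = 2.97

pH = 2.97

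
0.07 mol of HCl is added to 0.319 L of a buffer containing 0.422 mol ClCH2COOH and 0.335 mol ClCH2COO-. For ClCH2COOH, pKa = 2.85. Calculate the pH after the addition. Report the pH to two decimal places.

pH = 2.58

After neutralization: n(ClCH2COOH) = 0.492 mol, n(ClCH2COO-) = 0.265 mol.
Henderson–Hasselbalch with mole ratio 0.265/0.492: pH = 2.85 + (-0.269)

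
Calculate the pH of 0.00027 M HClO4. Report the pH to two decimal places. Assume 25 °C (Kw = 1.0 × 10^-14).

HClO4 is a strong acid and dissociates completely, so [H+] = 0.00027 M.
pH = -log(0.00027) = 3.57

pH = 3.57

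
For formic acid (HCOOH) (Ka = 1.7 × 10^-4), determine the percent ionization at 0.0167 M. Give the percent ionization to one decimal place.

HCOOH ⇌ HCOO- + H+; let x = [H+] at equilibrium.
Solve x² + 0.00017x − 2.84e-06 = 0 → x = 1.60 × 10^-3 M
Fraction ionized = 1.60 × 10^-3 / 0.0167 = 0.0958 → 9.6%

9.6%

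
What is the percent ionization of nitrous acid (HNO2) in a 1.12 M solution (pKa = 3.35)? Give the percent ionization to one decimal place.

2.0%

HNO2 ⇌ NO2- + H+; let x = [H+] at equilibrium.
Ka = 10^(−3.35) = 4.47 × 10^-4
x ≈ √(Ka·C₀) = √(4.47 × 10^-4 × 1.12) = 2.24 × 10^-2 M
Fraction ionized = 2.24 × 10^-2 / 1.12 = 0.0200 → 2.0%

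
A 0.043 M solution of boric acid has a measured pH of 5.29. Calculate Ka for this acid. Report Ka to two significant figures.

Ka = 6.1 × 10^-10

[H+] = 10^(-5.29) = 5.13 × 10^-6 M
At equilibrium [HA] = 0.043 − 5.13 × 10^-6 = 4.30 × 10^-2 M
Ka = [H+][A-]/[HA] = (5.13 × 10^-6)² / 4.30 × 10^-2 = 6.1 × 10^-10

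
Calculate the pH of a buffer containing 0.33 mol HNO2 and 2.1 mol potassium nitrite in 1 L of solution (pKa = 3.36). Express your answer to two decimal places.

pH = pKa + log([A⁻]/[HA]) = 3.36 + log(2.1/0.33)
pH = 3.36 + (+0.804) = 4.16

pH = 4.16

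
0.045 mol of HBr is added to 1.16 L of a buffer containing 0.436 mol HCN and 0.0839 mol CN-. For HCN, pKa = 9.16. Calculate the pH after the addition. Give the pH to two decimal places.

pH = 8.07

Added H+ converts CN- to HCN: HCN → 0.481 mol, CN- → 0.0389 mol.
pH = pKa + log(n_CN-/n_HCN) = 9.16 + log(0.0389/0.481) = 9.16 + (-1.092)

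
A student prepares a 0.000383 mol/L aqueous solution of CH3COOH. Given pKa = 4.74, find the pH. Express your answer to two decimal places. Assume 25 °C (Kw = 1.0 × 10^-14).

CH3COOH ⇌ CH3COO- + H+
Ka = 10^(−4.74) = 1.82 × 10^-5
Let x = [H+] at equilibrium. Ka = x²/(0.000383 − x).
The 5% rule fails; solving x² + Ka·x − Ka·C₀ = 0 exactly:
x = [−1.82e-05 + √(1.82e-05² + 2.79e-08)]/2 = 7.49 × 10^-5 M
pH = −log[H+] = −log(7.49 × 10^-5) = 4.13

pH = 4.13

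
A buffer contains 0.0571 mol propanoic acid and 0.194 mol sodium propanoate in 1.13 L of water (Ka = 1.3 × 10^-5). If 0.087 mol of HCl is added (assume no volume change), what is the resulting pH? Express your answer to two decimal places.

pH = 4.76

Added H+ converts CH3CH2COO- to CH3CH2COOH: CH3CH2COOH → 0.144 mol, CH3CH2COO- → 0.107 mol.
pKa = −log(1.3 × 10^-5) = 4.886
Henderson–Hasselbalch with mole ratio 0.107/0.144: pH = 4.886 + (-0.129)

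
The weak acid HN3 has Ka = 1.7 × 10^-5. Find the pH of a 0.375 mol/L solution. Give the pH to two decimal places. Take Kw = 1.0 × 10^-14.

pH = 2.60

HN3 ⇌ N3- + H+
From the ICE table, Ka = [H+]²/(0.375 − [H+]) = 1.7 × 10^-5.
Assume [H+] ≪ 0.375: [H+] ≈ √(1.7 × 10^-5 × 0.375) = 2.52 × 10^-3 M
pH = −log(2.52 × 10^-3) = 2.60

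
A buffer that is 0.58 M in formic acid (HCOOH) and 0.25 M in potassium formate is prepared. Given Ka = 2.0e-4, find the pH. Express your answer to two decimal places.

pH = 3.33

pKa = −log(2.0 × 10^-4) = 3.699
pH = pKa + log([A⁻]/[HA]) = 3.699 + log(0.25/0.58)
pH = 3.699 + (-0.365) = 3.33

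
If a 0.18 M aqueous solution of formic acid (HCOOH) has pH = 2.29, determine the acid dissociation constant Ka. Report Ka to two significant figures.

[H+] = 10^(-2.29) = 5.13 × 10^-3 M
At equilibrium [HA] = 0.18 − 5.13 × 10^-3 = 1.75 × 10^-1 M
Ka = [H+][A-]/[HA] = (5.13 × 10^-3)² / 1.75 × 10^-1 = 1.5 × 10^-4

Ka = 1.5 × 10^-4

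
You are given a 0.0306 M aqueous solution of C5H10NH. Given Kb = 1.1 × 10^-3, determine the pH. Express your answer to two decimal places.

C5H10NH + H2O ⇌ C5H10NH2+ + OH-
Let x = [OH-] at equilibrium. Kb = x²/(0.0306 − x).
The 5% rule fails; solving x² + Kb·x − Kb·C₀ = 0 exactly:
x = [−0.0011 + √(0.0011² + 0.000135)]/2 = 5.28 × 10^-3 M
pOH = −log(5.28 × 10^-3) = 2.28; pH = 14.00 − 2.28 = 11.72

pH = 11.72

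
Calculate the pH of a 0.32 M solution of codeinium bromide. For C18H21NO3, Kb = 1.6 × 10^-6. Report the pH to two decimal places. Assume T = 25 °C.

C18H22NO3+ is the conjugate acid of the weak base C18H21NO3.
Ka = Kw/Kb = 1.0×10^-14 / 1.6 × 10^-6 = 6.25 × 10^-9
Ka = [H+]²/(0.32 − [H+]) = 6.25 × 10^-9
Since Ka ≪ C₀, [H+] ≈ √(Ka·C₀) = 4.47 × 10^-5 M.
pH = −log(4.47 × 10^-5) = 4.35

pH = 4.35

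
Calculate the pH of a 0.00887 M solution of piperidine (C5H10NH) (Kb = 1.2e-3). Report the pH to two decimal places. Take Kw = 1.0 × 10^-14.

C5H10NH + H2O ⇌ C5H10NH2+ + OH-
Let x = [OH-] at equilibrium. Kb = x²/(0.00887 − x).
The 5% rule fails; solving x² + Kb·x − Kb·C₀ = 0 exactly:
x = [−0.0012 + √(0.0012² + 4.26e-05)]/2 = 2.72 × 10^-3 M
pOH = −log(2.72 × 10^-3) = 2.57; pH = 14.00 − 2.57 = 11.43

pH = 11.43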